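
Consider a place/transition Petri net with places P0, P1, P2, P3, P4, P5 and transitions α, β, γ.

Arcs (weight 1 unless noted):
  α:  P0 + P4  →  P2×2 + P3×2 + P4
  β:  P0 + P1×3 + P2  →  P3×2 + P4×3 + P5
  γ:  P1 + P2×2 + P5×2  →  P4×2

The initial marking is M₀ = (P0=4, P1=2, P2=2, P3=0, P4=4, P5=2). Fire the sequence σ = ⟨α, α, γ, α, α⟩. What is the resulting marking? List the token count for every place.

(P0=0, P1=1, P2=8, P3=8, P4=6, P5=0)

step 1: fire α:  (P0=4, P1=2, P2=2, P3=0, P4=4, P5=2) → (P0=3, P1=2, P2=4, P3=2, P4=4, P5=2)
step 2: fire α:  (P0=3, P1=2, P2=4, P3=2, P4=4, P5=2) → (P0=2, P1=2, P2=6, P3=4, P4=4, P5=2)
step 3: fire γ:  (P0=2, P1=2, P2=6, P3=4, P4=4, P5=2) → (P0=2, P1=1, P2=4, P3=4, P4=6, P5=0)
step 4: fire α:  (P0=2, P1=1, P2=4, P3=4, P4=6, P5=0) → (P0=1, P1=1, P2=6, P3=6, P4=6, P5=0)
step 5: fire α:  (P0=1, P1=1, P2=6, P3=6, P4=6, P5=0) → (P0=0, P1=1, P2=8, P3=8, P4=6, P5=0)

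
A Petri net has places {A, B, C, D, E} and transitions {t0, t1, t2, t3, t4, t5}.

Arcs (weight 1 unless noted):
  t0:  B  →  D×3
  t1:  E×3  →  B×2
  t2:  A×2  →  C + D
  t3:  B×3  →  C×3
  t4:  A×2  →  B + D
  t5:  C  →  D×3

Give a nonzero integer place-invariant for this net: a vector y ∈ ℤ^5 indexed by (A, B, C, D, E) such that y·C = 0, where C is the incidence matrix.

Incidence matrix C (rows=places, cols=transitions):
       t0   t1   t2   t3   t4   t5
    A   0    0   -2    0   -2    0
    B  -1    2    0   -3    1    0
    C   0    0    1    3    0   -1
    D   3    0    1    0    1    3
    E   0   -3    0    0    0    0

Candidate y = [2, 3, 3, 1, 2]; check y·C column-wise:
  col t0: 2·0 + 3·-1 + 3·0 + 1·3 + 2·0 = 0
  col t1: 2·0 + 3·2 + 3·0 + 1·0 + 2·-3 = 0
  col t2: 2·-2 + 3·0 + 3·1 + 1·1 + 2·0 = 0
  col t3: 2·0 + 3·-3 + 3·3 + 1·0 + 2·0 = 0
  col t4: 2·-2 + 3·1 + 3·0 + 1·1 + 2·0 = 0
  col t5: 2·0 + 3·0 + 3·-1 + 1·3 + 2·0 = 0

y = (A:2, B:3, C:3, D:1, E:2)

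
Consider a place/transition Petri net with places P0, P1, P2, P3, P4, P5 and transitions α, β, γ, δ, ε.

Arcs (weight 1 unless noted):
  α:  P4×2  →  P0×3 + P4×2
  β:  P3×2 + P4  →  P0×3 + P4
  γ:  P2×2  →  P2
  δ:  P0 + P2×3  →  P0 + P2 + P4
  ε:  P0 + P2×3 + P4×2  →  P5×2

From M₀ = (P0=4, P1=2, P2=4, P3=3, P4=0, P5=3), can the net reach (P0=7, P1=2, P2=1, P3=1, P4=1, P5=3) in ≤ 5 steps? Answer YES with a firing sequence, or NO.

YES — reachable via ⟨γ, δ, β⟩ (3 firings)

step 1: fire γ:  (P0=4, P1=2, P2=4, P3=3, P4=0, P5=3) → (P0=4, P1=2, P2=3, P3=3, P4=0, P5=3)
step 2: fire δ:  (P0=4, P1=2, P2=3, P3=3, P4=0, P5=3) → (P0=4, P1=2, P2=1, P3=3, P4=1, P5=3)
step 3: fire β:  (P0=4, P1=2, P2=1, P3=3, P4=1, P5=3) → (P0=7, P1=2, P2=1, P3=1, P4=1, P5=3)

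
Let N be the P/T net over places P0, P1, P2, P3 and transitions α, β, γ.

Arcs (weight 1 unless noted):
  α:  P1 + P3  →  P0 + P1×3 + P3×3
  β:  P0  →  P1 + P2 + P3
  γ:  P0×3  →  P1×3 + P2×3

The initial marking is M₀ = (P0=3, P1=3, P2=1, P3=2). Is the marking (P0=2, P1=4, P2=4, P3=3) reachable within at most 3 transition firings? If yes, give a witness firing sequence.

depth 0: 1 marking
depth 1: 4 markings reached so far
depth 2: 8 markings reached so far
depth 3: 14 markings reached so far
target is not among the 14 markings reachable within 3 steps

NO — not reachable within 3 firings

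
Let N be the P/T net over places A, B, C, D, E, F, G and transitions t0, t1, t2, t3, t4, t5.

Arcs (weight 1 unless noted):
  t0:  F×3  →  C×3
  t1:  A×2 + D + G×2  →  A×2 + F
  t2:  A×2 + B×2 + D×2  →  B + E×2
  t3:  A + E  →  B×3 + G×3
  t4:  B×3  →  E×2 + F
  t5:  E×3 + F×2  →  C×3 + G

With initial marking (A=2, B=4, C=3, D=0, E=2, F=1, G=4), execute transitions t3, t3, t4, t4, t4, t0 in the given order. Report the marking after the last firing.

step 1: fire t3:  (A=2, B=4, C=3, D=0, E=2, F=1, G=4) → (A=1, B=7, C=3, D=0, E=1, F=1, G=7)
step 2: fire t3:  (A=1, B=7, C=3, D=0, E=1, F=1, G=7) → (A=0, B=10, C=3, D=0, E=0, F=1, G=10)
step 3: fire t4:  (A=0, B=10, C=3, D=0, E=0, F=1, G=10) → (A=0, B=7, C=3, D=0, E=2, F=2, G=10)
step 4: fire t4:  (A=0, B=7, C=3, D=0, E=2, F=2, G=10) → (A=0, B=4, C=3, D=0, E=4, F=3, G=10)
step 5: fire t4:  (A=0, B=4, C=3, D=0, E=4, F=3, G=10) → (A=0, B=1, C=3, D=0, E=6, F=4, G=10)
step 6: fire t0:  (A=0, B=1, C=3, D=0, E=6, F=4, G=10) → (A=0, B=1, C=6, D=0, E=6, F=1, G=10)

(A=0, B=1, C=6, D=0, E=6, F=1, G=10)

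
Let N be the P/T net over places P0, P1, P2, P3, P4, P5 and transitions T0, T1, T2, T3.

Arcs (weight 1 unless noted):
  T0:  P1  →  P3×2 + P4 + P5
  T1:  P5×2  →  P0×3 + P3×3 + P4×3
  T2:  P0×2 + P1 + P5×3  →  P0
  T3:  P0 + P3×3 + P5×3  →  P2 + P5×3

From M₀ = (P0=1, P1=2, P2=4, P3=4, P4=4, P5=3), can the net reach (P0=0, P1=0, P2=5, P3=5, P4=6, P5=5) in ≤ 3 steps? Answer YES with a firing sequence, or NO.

step 1: fire T0:  (P0=1, P1=2, P2=4, P3=4, P4=4, P5=3) → (P0=1, P1=1, P2=4, P3=6, P4=5, P5=4)
step 2: fire T0:  (P0=1, P1=1, P2=4, P3=6, P4=5, P5=4) → (P0=1, P1=0, P2=4, P3=8, P4=6, P5=5)
step 3: fire T3:  (P0=1, P1=0, P2=4, P3=8, P4=6, P5=5) → (P0=0, P1=0, P2=5, P3=5, P4=6, P5=5)

YES — reachable via ⟨T0, T0, T3⟩ (3 firings)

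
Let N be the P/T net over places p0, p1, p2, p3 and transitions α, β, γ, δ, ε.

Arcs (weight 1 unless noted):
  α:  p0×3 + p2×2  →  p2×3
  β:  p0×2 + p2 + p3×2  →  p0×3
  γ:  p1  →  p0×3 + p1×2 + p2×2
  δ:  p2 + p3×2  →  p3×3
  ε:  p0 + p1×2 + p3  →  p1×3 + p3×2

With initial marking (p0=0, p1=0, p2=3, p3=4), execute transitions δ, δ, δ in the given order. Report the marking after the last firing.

step 1: fire δ:  (p0=0, p1=0, p2=3, p3=4) → (p0=0, p1=0, p2=2, p3=5)
step 2: fire δ:  (p0=0, p1=0, p2=2, p3=5) → (p0=0, p1=0, p2=1, p3=6)
step 3: fire δ:  (p0=0, p1=0, p2=1, p3=6) → (p0=0, p1=0, p2=0, p3=7)

(p0=0, p1=0, p2=0, p3=7)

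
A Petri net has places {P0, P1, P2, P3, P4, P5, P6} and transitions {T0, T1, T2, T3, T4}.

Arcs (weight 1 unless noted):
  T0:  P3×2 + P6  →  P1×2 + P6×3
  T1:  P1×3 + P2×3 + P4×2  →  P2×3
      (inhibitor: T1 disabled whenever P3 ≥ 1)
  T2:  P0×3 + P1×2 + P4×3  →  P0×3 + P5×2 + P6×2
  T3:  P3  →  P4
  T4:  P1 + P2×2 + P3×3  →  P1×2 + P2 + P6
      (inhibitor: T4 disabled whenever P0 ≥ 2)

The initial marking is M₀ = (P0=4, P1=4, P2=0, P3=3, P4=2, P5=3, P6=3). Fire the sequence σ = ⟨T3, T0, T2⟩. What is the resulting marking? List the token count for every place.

(P0=4, P1=4, P2=0, P3=0, P4=0, P5=5, P6=7)

step 1: fire T3:  (P0=4, P1=4, P2=0, P3=3, P4=2, P5=3, P6=3) → (P0=4, P1=4, P2=0, P3=2, P4=3, P5=3, P6=3)
step 2: fire T0:  (P0=4, P1=4, P2=0, P3=2, P4=3, P5=3, P6=3) → (P0=4, P1=6, P2=0, P3=0, P4=3, P5=3, P6=5)
step 3: fire T2:  (P0=4, P1=6, P2=0, P3=0, P4=3, P5=3, P6=5) → (P0=4, P1=4, P2=0, P3=0, P4=0, P5=5, P6=7)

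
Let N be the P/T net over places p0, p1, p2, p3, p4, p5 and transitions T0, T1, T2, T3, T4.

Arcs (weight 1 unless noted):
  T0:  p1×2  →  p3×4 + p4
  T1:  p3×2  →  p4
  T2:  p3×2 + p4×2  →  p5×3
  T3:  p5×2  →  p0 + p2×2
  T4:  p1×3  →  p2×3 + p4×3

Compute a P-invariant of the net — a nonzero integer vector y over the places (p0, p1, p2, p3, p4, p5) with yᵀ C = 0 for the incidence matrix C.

y = (p0:2, p1:3, p2:1, p3:1, p4:2, p5:2)

Incidence matrix C (rows=places, cols=transitions):
       T0   T1   T2   T3   T4
   p0   0    0    0    1    0
   p1  -2    0    0    0   -3
   p2   0    0    0    2    3
   p3   4   -2   -2    0    0
   p4   1    1   -2    0    3
   p5   0    0    3   -2    0

Candidate y = [2, 3, 1, 1, 2, 2]; check y·C column-wise:
  col T0: 2·0 + 3·-2 + 1·0 + 1·4 + 2·1 + 2·0 = 0
  col T1: 2·0 + 3·0 + 1·0 + 1·-2 + 2·1 + 2·0 = 0
  col T2: 2·0 + 3·0 + 1·0 + 1·-2 + 2·-2 + 2·3 = 0
  col T3: 2·1 + 3·0 + 1·2 + 1·0 + 2·0 + 2·-2 = 0
  col T4: 2·0 + 3·-3 + 1·3 + 1·0 + 2·3 + 2·0 = 0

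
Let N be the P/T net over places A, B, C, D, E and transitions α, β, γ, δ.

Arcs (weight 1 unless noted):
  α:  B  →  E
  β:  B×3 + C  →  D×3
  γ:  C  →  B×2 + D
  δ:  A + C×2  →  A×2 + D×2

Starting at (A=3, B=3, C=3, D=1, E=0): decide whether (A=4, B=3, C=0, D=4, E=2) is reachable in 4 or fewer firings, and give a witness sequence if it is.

step 1: fire α:  (A=3, B=3, C=3, D=1, E=0) → (A=3, B=2, C=3, D=1, E=1)
step 2: fire α:  (A=3, B=2, C=3, D=1, E=1) → (A=3, B=1, C=3, D=1, E=2)
step 3: fire γ:  (A=3, B=1, C=3, D=1, E=2) → (A=3, B=3, C=2, D=2, E=2)
step 4: fire δ:  (A=3, B=3, C=2, D=2, E=2) → (A=4, B=3, C=0, D=4, E=2)

YES — reachable via ⟨α, α, γ, δ⟩ (4 firings)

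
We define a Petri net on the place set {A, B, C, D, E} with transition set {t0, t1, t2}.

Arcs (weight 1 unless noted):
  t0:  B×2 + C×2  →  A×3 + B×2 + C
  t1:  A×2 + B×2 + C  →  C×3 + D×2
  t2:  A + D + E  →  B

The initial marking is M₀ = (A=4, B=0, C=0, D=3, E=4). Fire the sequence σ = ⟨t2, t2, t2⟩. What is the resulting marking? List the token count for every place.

step 1: fire t2:  (A=4, B=0, C=0, D=3, E=4) → (A=3, B=1, C=0, D=2, E=3)
step 2: fire t2:  (A=3, B=1, C=0, D=2, E=3) → (A=2, B=2, C=0, D=1, E=2)
step 3: fire t2:  (A=2, B=2, C=0, D=1, E=2) → (A=1, B=3, C=0, D=0, E=1)

(A=1, B=3, C=0, D=0, E=1)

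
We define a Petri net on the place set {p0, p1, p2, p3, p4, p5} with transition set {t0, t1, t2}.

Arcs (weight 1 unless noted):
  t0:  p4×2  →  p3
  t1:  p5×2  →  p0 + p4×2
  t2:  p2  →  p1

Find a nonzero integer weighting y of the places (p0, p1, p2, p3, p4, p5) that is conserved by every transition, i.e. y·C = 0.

Incidence matrix C (rows=places, cols=transitions):
       t0   t1   t2
   p0   0    1    0
   p1   0    0    1
   p2   0    0   -1
   p3   1    0    0
   p4  -2    2    0
   p5   0   -2    0

Candidate y = [0, 1, 1, 0, 0, 0]; check y·C column-wise:
  col t0: 1·0 + 1·0 + 0·1 + 0·-2 = 0
  col t1: 0·1 + 1·0 + 1·0 + 0·2 + 0·-2 = 0
  col t2: 1·1 + 1·-1 = 0

y = (p0:0, p1:1, p2:1, p3:0, p4:0, p5:0)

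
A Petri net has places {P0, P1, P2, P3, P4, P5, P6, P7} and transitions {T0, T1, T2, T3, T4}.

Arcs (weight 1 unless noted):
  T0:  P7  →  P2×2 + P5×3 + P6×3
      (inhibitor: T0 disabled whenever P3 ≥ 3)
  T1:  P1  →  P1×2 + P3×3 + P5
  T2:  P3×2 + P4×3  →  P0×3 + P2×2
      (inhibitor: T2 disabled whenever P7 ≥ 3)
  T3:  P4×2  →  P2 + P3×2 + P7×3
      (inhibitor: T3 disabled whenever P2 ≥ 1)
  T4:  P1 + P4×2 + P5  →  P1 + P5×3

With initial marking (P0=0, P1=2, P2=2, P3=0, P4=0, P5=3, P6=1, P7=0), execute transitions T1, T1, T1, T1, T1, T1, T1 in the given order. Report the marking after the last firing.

step 1: fire T1:  (P0=0, P1=2, P2=2, P3=0, P4=0, P5=3, P6=1, P7=0) → (P0=0, P1=3, P2=2, P3=3, P4=0, P5=4, P6=1, P7=0)
step 2: fire T1:  (P0=0, P1=3, P2=2, P3=3, P4=0, P5=4, P6=1, P7=0) → (P0=0, P1=4, P2=2, P3=6, P4=0, P5=5, P6=1, P7=0)
step 3: fire T1:  (P0=0, P1=4, P2=2, P3=6, P4=0, P5=5, P6=1, P7=0) → (P0=0, P1=5, P2=2, P3=9, P4=0, P5=6, P6=1, P7=0)
step 4: fire T1:  (P0=0, P1=5, P2=2, P3=9, P4=0, P5=6, P6=1, P7=0) → (P0=0, P1=6, P2=2, P3=12, P4=0, P5=7, P6=1, P7=0)
step 5: fire T1:  (P0=0, P1=6, P2=2, P3=12, P4=0, P5=7, P6=1, P7=0) → (P0=0, P1=7, P2=2, P3=15, P4=0, P5=8, P6=1, P7=0)
step 6: fire T1:  (P0=0, P1=7, P2=2, P3=15, P4=0, P5=8, P6=1, P7=0) → (P0=0, P1=8, P2=2, P3=18, P4=0, P5=9, P6=1, P7=0)
step 7: fire T1:  (P0=0, P1=8, P2=2, P3=18, P4=0, P5=9, P6=1, P7=0) → (P0=0, P1=9, P2=2, P3=21, P4=0, P5=10, P6=1, P7=0)

(P0=0, P1=9, P2=2, P3=21, P4=0, P5=10, P6=1, P7=0)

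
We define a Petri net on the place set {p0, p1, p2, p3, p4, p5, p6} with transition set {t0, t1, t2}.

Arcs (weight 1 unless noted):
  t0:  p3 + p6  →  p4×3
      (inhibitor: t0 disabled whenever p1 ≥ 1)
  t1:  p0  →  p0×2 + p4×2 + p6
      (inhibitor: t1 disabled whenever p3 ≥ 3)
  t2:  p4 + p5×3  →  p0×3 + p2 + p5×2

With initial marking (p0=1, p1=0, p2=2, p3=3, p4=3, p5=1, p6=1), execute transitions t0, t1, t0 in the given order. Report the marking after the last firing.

step 1: fire t0:  (p0=1, p1=0, p2=2, p3=3, p4=3, p5=1, p6=1) → (p0=1, p1=0, p2=2, p3=2, p4=6, p5=1, p6=0)
step 2: fire t1:  (p0=1, p1=0, p2=2, p3=2, p4=6, p5=1, p6=0) → (p0=2, p1=0, p2=2, p3=2, p4=8, p5=1, p6=1)
step 3: fire t0:  (p0=2, p1=0, p2=2, p3=2, p4=8, p5=1, p6=1) → (p0=2, p1=0, p2=2, p3=1, p4=11, p5=1, p6=0)

(p0=2, p1=0, p2=2, p3=1, p4=11, p5=1, p6=0)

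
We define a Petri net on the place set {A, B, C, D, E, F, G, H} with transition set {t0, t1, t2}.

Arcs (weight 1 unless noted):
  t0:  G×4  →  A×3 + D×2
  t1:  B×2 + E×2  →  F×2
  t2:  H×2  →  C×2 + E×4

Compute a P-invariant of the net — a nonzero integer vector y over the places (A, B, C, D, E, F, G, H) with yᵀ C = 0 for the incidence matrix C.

y = (A:2, B:0, C:0, D:-3, E:0, F:0, G:0, H:0)

Incidence matrix C (rows=places, cols=transitions):
       t0   t1   t2
    A   3    0    0
    B   0   -2    0
    C   0    0    2
    D   2    0    0
    E   0   -2    4
    F   0    2    0
    G  -4    0    0
    H   0    0   -2

Candidate y = [2, 0, 0, -3, 0, 0, 0, 0]; check y·C column-wise:
  col t0: 2·3 + -3·2 + 0·-4 = 0
  col t1: 2·0 + 0·-2 + -3·0 + 0·-2 + 0·2 = 0
  col t2: 2·0 + 0·2 + -3·0 + 0·4 + 0·-2 = 0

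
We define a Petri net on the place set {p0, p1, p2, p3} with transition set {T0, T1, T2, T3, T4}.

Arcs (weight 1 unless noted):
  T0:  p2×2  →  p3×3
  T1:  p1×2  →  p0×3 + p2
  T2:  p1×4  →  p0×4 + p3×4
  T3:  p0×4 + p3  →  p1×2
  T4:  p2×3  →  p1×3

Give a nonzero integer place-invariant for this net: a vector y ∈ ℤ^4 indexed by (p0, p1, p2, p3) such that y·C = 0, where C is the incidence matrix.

Incidence matrix C (rows=places, cols=transitions):
       T0   T1   T2   T3   T4
   p0   0    3    4   -4    0
   p1   0   -2   -4    2    3
   p2  -2    1    0    0   -3
   p3   3    0    4   -1    0

Candidate y = [1, 3, 3, 2]; check y·C column-wise:
  col T0: 1·0 + 3·0 + 3·-2 + 2·3 = 0
  col T1: 1·3 + 3·-2 + 3·1 + 2·0 = 0
  col T2: 1·4 + 3·-4 + 3·0 + 2·4 = 0
  col T3: 1·-4 + 3·2 + 3·0 + 2·-1 = 0
  col T4: 1·0 + 3·3 + 3·-3 + 2·0 = 0

y = (p0:1, p1:3, p2:3, p3:2)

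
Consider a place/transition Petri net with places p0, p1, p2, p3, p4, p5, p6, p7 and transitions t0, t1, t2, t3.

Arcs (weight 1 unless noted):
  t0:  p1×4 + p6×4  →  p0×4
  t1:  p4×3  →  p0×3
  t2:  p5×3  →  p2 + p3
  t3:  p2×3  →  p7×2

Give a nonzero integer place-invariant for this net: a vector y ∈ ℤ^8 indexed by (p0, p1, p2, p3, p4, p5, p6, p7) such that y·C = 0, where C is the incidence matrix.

Incidence matrix C (rows=places, cols=transitions):
       t0   t1   t2   t3
   p0   4    3    0    0
   p1  -4    0    0    0
   p2   0    0    1   -3
   p3   0    0    1    0
   p4   0   -3    0    0
   p5   0    0   -3    0
   p6  -4    0    0    0
   p7   0    0    0    2

Candidate y = [1, 1, 0, 0, 1, 0, 0, 0]; check y·C column-wise:
  col t0: 1·4 + 1·-4 + 1·0 + 0·-4 = 0
  col t1: 1·3 + 1·0 + 1·-3 = 0
  col t2: 1·0 + 1·0 + 0·1 + 0·1 + 1·0 + 0·-3 = 0
  col t3: 1·0 + 1·0 + 0·-3 + 1·0 + 0·2 = 0

y = (p0:1, p1:1, p2:0, p3:0, p4:1, p5:0, p6:0, p7:0)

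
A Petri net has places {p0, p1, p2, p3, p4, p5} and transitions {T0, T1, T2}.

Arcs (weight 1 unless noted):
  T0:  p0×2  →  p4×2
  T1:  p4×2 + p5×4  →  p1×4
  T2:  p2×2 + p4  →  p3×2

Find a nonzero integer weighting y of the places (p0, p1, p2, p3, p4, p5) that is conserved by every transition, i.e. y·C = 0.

Incidence matrix C (rows=places, cols=transitions):
       T0   T1   T2
   p0  -2    0    0
   p1   0    4    0
   p2   0    0   -2
   p3   0    0    2
   p4   2   -2   -1
   p5   0   -4    0

Candidate y = [0, 0, 1, 1, 0, 0]; check y·C column-wise:
  col T0: 0·-2 + 1·0 + 1·0 + 0·2 = 0
  col T1: 0·4 + 1·0 + 1·0 + 0·-2 + 0·-4 = 0
  col T2: 1·-2 + 1·2 + 0·-1 = 0

y = (p0:0, p1:0, p2:1, p3:1, p4:0, p5:0)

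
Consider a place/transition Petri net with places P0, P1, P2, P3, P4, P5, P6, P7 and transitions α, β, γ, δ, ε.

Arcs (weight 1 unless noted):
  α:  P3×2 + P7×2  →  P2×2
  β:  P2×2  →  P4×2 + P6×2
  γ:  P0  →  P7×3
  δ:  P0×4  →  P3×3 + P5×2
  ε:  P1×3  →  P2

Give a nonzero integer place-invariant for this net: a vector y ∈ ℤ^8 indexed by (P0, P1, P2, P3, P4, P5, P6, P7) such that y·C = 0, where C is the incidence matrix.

y = (P0:0, P1:2, P2:6, P3:6, P4:6, P5:-9, P6:0, P7:0)

Incidence matrix C (rows=places, cols=transitions):
        α    β    γ    δ    ε
   P0   0    0   -1   -4    0
   P1   0    0    0    0   -3
   P2   2   -2    0    0    1
   P3  -2    0    0    3    0
   P4   0    2    0    0    0
   P5   0    0    0    2    0
   P6   0    2    0    0    0
   P7  -2    0    3    0    0

Candidate y = [0, 2, 6, 6, 6, -9, 0, 0]; check y·C column-wise:
  col α: 2·0 + 6·2 + 6·-2 + 6·0 + -9·0 + 0·-2 = 0
  col β: 2·0 + 6·-2 + 6·0 + 6·2 + -9·0 + 0·2 = 0
  col γ: 0·-1 + 2·0 + 6·0 + 6·0 + 6·0 + -9·0 + 0·3 = 0
  col δ: 0·-4 + 2·0 + 6·0 + 6·3 + 6·0 + -9·2 = 0
  col ε: 2·-3 + 6·1 + 6·0 + 6·0 + -9·0 = 0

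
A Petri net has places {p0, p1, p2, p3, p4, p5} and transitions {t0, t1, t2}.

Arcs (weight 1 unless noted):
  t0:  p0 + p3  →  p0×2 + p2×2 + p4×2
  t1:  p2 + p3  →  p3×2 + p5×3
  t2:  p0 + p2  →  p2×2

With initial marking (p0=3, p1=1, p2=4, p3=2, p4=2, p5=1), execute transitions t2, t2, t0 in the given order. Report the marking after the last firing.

(p0=2, p1=1, p2=8, p3=1, p4=4, p5=1)

step 1: fire t2:  (p0=3, p1=1, p2=4, p3=2, p4=2, p5=1) → (p0=2, p1=1, p2=5, p3=2, p4=2, p5=1)
step 2: fire t2:  (p0=2, p1=1, p2=5, p3=2, p4=2, p5=1) → (p0=1, p1=1, p2=6, p3=2, p4=2, p5=1)
step 3: fire t0:  (p0=1, p1=1, p2=6, p3=2, p4=2, p5=1) → (p0=2, p1=1, p2=8, p3=1, p4=4, p5=1)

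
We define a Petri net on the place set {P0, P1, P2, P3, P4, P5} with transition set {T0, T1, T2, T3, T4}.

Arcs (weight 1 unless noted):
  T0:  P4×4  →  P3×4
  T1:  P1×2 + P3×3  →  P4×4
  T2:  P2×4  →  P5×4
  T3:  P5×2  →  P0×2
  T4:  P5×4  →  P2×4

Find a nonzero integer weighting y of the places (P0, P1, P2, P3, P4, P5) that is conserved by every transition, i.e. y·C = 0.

Incidence matrix C (rows=places, cols=transitions):
       T0   T1   T2   T3   T4
   P0   0    0    0    2    0
   P1   0   -2    0    0    0
   P2   0    0   -4    0    4
   P3   4   -3    0    0    0
   P4  -4    4    0    0    0
   P5   0    0    4   -2   -4

Candidate y = [0, 1, 0, 2, 2, 0]; check y·C column-wise:
  col T0: 1·0 + 2·4 + 2·-4 = 0
  col T1: 1·-2 + 2·-3 + 2·4 = 0
  col T2: 1·0 + 0·-4 + 2·0 + 2·0 + 0·4 = 0
  col T3: 0·2 + 1·0 + 2·0 + 2·0 + 0·-2 = 0
  col T4: 1·0 + 0·4 + 2·0 + 2·0 + 0·-4 = 0

y = (P0:0, P1:1, P2:0, P3:2, P4:2, P5:0)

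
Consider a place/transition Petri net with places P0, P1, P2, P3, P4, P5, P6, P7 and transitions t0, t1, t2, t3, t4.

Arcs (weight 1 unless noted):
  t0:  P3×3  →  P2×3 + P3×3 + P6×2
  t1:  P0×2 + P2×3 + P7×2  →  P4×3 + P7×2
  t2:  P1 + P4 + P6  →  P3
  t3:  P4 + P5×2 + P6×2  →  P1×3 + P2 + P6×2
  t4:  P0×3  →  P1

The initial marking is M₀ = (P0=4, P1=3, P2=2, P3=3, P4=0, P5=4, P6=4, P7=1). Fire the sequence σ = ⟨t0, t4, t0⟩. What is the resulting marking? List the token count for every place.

(P0=1, P1=4, P2=8, P3=3, P4=0, P5=4, P6=8, P7=1)

step 1: fire t0:  (P0=4, P1=3, P2=2, P3=3, P4=0, P5=4, P6=4, P7=1) → (P0=4, P1=3, P2=5, P3=3, P4=0, P5=4, P6=6, P7=1)
step 2: fire t4:  (P0=4, P1=3, P2=5, P3=3, P4=0, P5=4, P6=6, P7=1) → (P0=1, P1=4, P2=5, P3=3, P4=0, P5=4, P6=6, P7=1)
step 3: fire t0:  (P0=1, P1=4, P2=5, P3=3, P4=0, P5=4, P6=6, P7=1) → (P0=1, P1=4, P2=8, P3=3, P4=0, P5=4, P6=8, P7=1)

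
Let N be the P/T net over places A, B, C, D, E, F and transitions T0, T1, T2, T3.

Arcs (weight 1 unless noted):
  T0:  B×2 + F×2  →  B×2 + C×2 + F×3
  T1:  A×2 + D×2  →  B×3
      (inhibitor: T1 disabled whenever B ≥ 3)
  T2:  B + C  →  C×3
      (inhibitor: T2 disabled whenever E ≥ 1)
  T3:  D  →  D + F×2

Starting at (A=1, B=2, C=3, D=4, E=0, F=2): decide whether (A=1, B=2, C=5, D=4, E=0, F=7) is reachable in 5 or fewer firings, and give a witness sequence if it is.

YES — reachable via ⟨T0, T3, T3⟩ (3 firings)

step 1: fire T0:  (A=1, B=2, C=3, D=4, E=0, F=2) → (A=1, B=2, C=5, D=4, E=0, F=3)
step 2: fire T3:  (A=1, B=2, C=5, D=4, E=0, F=3) → (A=1, B=2, C=5, D=4, E=0, F=5)
step 3: fire T3:  (A=1, B=2, C=5, D=4, E=0, F=5) → (A=1, B=2, C=5, D=4, E=0, F=7)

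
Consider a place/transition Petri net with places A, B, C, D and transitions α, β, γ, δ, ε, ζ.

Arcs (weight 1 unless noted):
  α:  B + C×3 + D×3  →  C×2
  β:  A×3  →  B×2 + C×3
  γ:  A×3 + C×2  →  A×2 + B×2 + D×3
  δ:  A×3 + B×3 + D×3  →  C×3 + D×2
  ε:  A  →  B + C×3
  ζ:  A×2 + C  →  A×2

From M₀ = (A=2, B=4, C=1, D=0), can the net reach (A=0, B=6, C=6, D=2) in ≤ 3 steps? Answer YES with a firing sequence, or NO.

depth 0: 1 marking
depth 1: 3 markings reached so far
depth 2: 5 markings reached so far
depth 3: 6 markings reached so far
target is not among the 6 markings reachable within 3 steps

NO — not reachable within 3 firings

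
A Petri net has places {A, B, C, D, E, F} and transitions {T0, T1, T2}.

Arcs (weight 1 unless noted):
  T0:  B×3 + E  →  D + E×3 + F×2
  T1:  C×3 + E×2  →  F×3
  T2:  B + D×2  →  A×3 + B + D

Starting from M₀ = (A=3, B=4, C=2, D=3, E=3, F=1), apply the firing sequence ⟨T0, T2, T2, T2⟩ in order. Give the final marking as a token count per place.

step 1: fire T0:  (A=3, B=4, C=2, D=3, E=3, F=1) → (A=3, B=1, C=2, D=4, E=5, F=3)
step 2: fire T2:  (A=3, B=1, C=2, D=4, E=5, F=3) → (A=6, B=1, C=2, D=3, E=5, F=3)
step 3: fire T2:  (A=6, B=1, C=2, D=3, E=5, F=3) → (A=9, B=1, C=2, D=2, E=5, F=3)
step 4: fire T2:  (A=9, B=1, C=2, D=2, E=5, F=3) → (A=12, B=1, C=2, D=1, E=5, F=3)

(A=12, B=1, C=2, D=1, E=5, F=3)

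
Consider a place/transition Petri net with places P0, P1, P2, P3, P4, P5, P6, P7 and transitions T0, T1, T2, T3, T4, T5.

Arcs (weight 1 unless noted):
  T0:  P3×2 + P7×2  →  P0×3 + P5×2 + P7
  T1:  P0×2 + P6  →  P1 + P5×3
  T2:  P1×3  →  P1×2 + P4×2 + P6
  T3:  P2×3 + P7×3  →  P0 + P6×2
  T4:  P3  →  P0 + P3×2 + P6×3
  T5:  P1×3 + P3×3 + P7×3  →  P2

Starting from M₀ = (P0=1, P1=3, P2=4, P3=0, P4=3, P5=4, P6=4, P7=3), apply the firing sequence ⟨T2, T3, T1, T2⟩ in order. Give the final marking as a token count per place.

step 1: fire T2:  (P0=1, P1=3, P2=4, P3=0, P4=3, P5=4, P6=4, P7=3) → (P0=1, P1=2, P2=4, P3=0, P4=5, P5=4, P6=5, P7=3)
step 2: fire T3:  (P0=1, P1=2, P2=4, P3=0, P4=5, P5=4, P6=5, P7=3) → (P0=2, P1=2, P2=1, P3=0, P4=5, P5=4, P6=7, P7=0)
step 3: fire T1:  (P0=2, P1=2, P2=1, P3=0, P4=5, P5=4, P6=7, P7=0) → (P0=0, P1=3, P2=1, P3=0, P4=5, P5=7, P6=6, P7=0)
step 4: fire T2:  (P0=0, P1=3, P2=1, P3=0, P4=5, P5=7, P6=6, P7=0) → (P0=0, P1=2, P2=1, P3=0, P4=7, P5=7, P6=7, P7=0)

(P0=0, P1=2, P2=1, P3=0, P4=7, P5=7, P6=7, P7=0)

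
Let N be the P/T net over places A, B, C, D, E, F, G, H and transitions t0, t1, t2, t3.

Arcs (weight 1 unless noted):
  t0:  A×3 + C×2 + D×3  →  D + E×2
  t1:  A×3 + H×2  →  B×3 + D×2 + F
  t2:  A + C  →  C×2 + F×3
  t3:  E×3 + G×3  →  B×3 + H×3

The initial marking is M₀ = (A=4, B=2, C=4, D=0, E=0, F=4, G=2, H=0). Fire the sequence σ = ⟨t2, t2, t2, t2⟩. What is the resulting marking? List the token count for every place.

step 1: fire t2:  (A=4, B=2, C=4, D=0, E=0, F=4, G=2, H=0) → (A=3, B=2, C=5, D=0, E=0, F=7, G=2, H=0)
step 2: fire t2:  (A=3, B=2, C=5, D=0, E=0, F=7, G=2, H=0) → (A=2, B=2, C=6, D=0, E=0, F=10, G=2, H=0)
step 3: fire t2:  (A=2, B=2, C=6, D=0, E=0, F=10, G=2, H=0) → (A=1, B=2, C=7, D=0, E=0, F=13, G=2, H=0)
step 4: fire t2:  (A=1, B=2, C=7, D=0, E=0, F=13, G=2, H=0) → (A=0, B=2, C=8, D=0, E=0, F=16, G=2, H=0)

(A=0, B=2, C=8, D=0, E=0, F=16, G=2, H=0)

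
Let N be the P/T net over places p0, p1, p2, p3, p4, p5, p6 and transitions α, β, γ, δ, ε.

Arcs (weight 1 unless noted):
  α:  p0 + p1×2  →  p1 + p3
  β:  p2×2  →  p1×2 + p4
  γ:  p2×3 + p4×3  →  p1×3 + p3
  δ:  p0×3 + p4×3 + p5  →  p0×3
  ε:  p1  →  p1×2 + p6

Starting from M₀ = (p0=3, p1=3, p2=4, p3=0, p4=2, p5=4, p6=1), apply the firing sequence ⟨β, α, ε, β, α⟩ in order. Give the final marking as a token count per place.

step 1: fire β:  (p0=3, p1=3, p2=4, p3=0, p4=2, p5=4, p6=1) → (p0=3, p1=5, p2=2, p3=0, p4=3, p5=4, p6=1)
step 2: fire α:  (p0=3, p1=5, p2=2, p3=0, p4=3, p5=4, p6=1) → (p0=2, p1=4, p2=2, p3=1, p4=3, p5=4, p6=1)
step 3: fire ε:  (p0=2, p1=4, p2=2, p3=1, p4=3, p5=4, p6=1) → (p0=2, p1=5, p2=2, p3=1, p4=3, p5=4, p6=2)
step 4: fire β:  (p0=2, p1=5, p2=2, p3=1, p4=3, p5=4, p6=2) → (p0=2, p1=7, p2=0, p3=1, p4=4, p5=4, p6=2)
step 5: fire α:  (p0=2, p1=7, p2=0, p3=1, p4=4, p5=4, p6=2) → (p0=1, p1=6, p2=0, p3=2, p4=4, p5=4, p6=2)

(p0=1, p1=6, p2=0, p3=2, p4=4, p5=4, p6=2)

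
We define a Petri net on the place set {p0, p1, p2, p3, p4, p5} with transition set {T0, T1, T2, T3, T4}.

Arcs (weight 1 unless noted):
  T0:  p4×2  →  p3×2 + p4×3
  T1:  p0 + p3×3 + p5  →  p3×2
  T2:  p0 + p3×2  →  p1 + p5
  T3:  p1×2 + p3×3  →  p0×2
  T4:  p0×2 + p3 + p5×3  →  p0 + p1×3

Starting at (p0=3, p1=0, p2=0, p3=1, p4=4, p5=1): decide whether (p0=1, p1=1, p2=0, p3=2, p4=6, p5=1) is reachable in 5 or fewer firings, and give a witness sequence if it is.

YES — reachable via ⟨T0, T0, T1, T2⟩ (4 firings)

step 1: fire T0:  (p0=3, p1=0, p2=0, p3=1, p4=4, p5=1) → (p0=3, p1=0, p2=0, p3=3, p4=5, p5=1)
step 2: fire T0:  (p0=3, p1=0, p2=0, p3=3, p4=5, p5=1) → (p0=3, p1=0, p2=0, p3=5, p4=6, p5=1)
step 3: fire T1:  (p0=3, p1=0, p2=0, p3=5, p4=6, p5=1) → (p0=2, p1=0, p2=0, p3=4, p4=6, p5=0)
step 4: fire T2:  (p0=2, p1=0, p2=0, p3=4, p4=6, p5=0) → (p0=1, p1=1, p2=0, p3=2, p4=6, p5=1)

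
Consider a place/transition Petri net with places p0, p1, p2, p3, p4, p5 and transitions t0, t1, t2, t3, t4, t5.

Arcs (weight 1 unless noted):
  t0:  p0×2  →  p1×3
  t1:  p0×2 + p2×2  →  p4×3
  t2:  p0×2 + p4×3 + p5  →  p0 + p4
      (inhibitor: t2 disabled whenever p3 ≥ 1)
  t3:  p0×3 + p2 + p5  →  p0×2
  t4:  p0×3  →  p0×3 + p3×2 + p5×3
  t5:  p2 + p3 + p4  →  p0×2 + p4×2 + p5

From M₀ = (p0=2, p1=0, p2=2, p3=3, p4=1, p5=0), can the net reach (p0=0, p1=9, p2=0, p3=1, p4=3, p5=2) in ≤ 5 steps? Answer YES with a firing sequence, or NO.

YES — reachable via ⟨t0, t5, t0, t5, t0⟩ (5 firings)

step 1: fire t0:  (p0=2, p1=0, p2=2, p3=3, p4=1, p5=0) → (p0=0, p1=3, p2=2, p3=3, p4=1, p5=0)
step 2: fire t5:  (p0=0, p1=3, p2=2, p3=3, p4=1, p5=0) → (p0=2, p1=3, p2=1, p3=2, p4=2, p5=1)
step 3: fire t0:  (p0=2, p1=3, p2=1, p3=2, p4=2, p5=1) → (p0=0, p1=6, p2=1, p3=2, p4=2, p5=1)
step 4: fire t5:  (p0=0, p1=6, p2=1, p3=2, p4=2, p5=1) → (p0=2, p1=6, p2=0, p3=1, p4=3, p5=2)
step 5: fire t0:  (p0=2, p1=6, p2=0, p3=1, p4=3, p5=2) → (p0=0, p1=9, p2=0, p3=1, p4=3, p5=2)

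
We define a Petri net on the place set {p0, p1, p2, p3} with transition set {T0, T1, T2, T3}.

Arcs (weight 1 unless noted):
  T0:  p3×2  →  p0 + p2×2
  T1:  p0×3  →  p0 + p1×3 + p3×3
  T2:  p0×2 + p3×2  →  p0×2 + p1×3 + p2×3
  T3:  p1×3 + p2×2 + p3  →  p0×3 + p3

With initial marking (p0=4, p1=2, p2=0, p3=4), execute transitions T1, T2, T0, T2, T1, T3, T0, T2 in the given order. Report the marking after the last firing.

step 1: fire T1:  (p0=4, p1=2, p2=0, p3=4) → (p0=2, p1=5, p2=0, p3=7)
step 2: fire T2:  (p0=2, p1=5, p2=0, p3=7) → (p0=2, p1=8, p2=3, p3=5)
step 3: fire T0:  (p0=2, p1=8, p2=3, p3=5) → (p0=3, p1=8, p2=5, p3=3)
step 4: fire T2:  (p0=3, p1=8, p2=5, p3=3) → (p0=3, p1=11, p2=8, p3=1)
step 5: fire T1:  (p0=3, p1=11, p2=8, p3=1) → (p0=1, p1=14, p2=8, p3=4)
step 6: fire T3:  (p0=1, p1=14, p2=8, p3=4) → (p0=4, p1=11, p2=6, p3=4)
step 7: fire T0:  (p0=4, p1=11, p2=6, p3=4) → (p0=5, p1=11, p2=8, p3=2)
step 8: fire T2:  (p0=5, p1=11, p2=8, p3=2) → (p0=5, p1=14, p2=11, p3=0)

(p0=5, p1=14, p2=11, p3=0)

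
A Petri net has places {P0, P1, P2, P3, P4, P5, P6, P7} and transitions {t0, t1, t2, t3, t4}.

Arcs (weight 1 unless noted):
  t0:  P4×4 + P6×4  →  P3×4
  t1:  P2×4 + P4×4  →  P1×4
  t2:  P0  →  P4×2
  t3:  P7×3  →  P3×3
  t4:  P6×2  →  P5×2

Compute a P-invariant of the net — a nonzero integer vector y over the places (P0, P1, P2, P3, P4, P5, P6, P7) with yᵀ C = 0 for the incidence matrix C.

y = (P0:0, P1:1, P2:1, P3:0, P4:0, P5:0, P6:0, P7:0)

Incidence matrix C (rows=places, cols=transitions):
       t0   t1   t2   t3   t4
   P0   0    0   -1    0    0
   P1   0    4    0    0    0
   P2   0   -4    0    0    0
   P3   4    0    0    3    0
   P4  -4   -4    2    0    0
   P5   0    0    0    0    2
   P6  -4    0    0    0   -2
   P7   0    0    0   -3    0

Candidate y = [0, 1, 1, 0, 0, 0, 0, 0]; check y·C column-wise:
  col t0: 1·0 + 1·0 + 0·4 + 0·-4 + 0·-4 = 0
  col t1: 1·4 + 1·-4 + 0·-4 = 0
  col t2: 0·-1 + 1·0 + 1·0 + 0·2 = 0
  col t3: 1·0 + 1·0 + 0·3 + 0·-3 = 0
  col t4: 1·0 + 1·0 + 0·2 + 0·-2 = 0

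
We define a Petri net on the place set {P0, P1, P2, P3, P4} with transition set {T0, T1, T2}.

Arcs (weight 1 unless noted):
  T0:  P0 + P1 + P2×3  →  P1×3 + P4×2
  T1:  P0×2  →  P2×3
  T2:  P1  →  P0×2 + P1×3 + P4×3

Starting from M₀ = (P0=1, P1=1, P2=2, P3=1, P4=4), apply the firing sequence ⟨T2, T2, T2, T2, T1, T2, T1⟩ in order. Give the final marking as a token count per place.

step 1: fire T2:  (P0=1, P1=1, P2=2, P3=1, P4=4) → (P0=3, P1=3, P2=2, P3=1, P4=7)
step 2: fire T2:  (P0=3, P1=3, P2=2, P3=1, P4=7) → (P0=5, P1=5, P2=2, P3=1, P4=10)
step 3: fire T2:  (P0=5, P1=5, P2=2, P3=1, P4=10) → (P0=7, P1=7, P2=2, P3=1, P4=13)
step 4: fire T2:  (P0=7, P1=7, P2=2, P3=1, P4=13) → (P0=9, P1=9, P2=2, P3=1, P4=16)
step 5: fire T1:  (P0=9, P1=9, P2=2, P3=1, P4=16) → (P0=7, P1=9, P2=5, P3=1, P4=16)
step 6: fire T2:  (P0=7, P1=9, P2=5, P3=1, P4=16) → (P0=9, P1=11, P2=5, P3=1, P4=19)
step 7: fire T1:  (P0=9, P1=11, P2=5, P3=1, P4=19) → (P0=7, P1=11, P2=8, P3=1, P4=19)

(P0=7, P1=11, P2=8, P3=1, P4=19)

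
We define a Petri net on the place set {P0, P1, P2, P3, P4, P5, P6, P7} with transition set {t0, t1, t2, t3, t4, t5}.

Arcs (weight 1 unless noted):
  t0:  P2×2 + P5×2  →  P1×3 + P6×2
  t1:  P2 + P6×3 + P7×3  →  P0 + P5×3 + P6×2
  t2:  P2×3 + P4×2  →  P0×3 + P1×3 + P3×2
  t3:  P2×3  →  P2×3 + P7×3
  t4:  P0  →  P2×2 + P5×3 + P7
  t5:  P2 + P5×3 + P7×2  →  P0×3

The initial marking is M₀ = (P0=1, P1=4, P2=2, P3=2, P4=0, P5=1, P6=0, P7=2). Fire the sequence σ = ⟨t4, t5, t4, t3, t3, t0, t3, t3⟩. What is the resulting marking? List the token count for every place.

step 1: fire t4:  (P0=1, P1=4, P2=2, P3=2, P4=0, P5=1, P6=0, P7=2) → (P0=0, P1=4, P2=4, P3=2, P4=0, P5=4, P6=0, P7=3)
step 2: fire t5:  (P0=0, P1=4, P2=4, P3=2, P4=0, P5=4, P6=0, P7=3) → (P0=3, P1=4, P2=3, P3=2, P4=0, P5=1, P6=0, P7=1)
step 3: fire t4:  (P0=3, P1=4, P2=3, P3=2, P4=0, P5=1, P6=0, P7=1) → (P0=2, P1=4, P2=5, P3=2, P4=0, P5=4, P6=0, P7=2)
step 4: fire t3:  (P0=2, P1=4, P2=5, P3=2, P4=0, P5=4, P6=0, P7=2) → (P0=2, P1=4, P2=5, P3=2, P4=0, P5=4, P6=0, P7=5)
step 5: fire t3:  (P0=2, P1=4, P2=5, P3=2, P4=0, P5=4, P6=0, P7=5) → (P0=2, P1=4, P2=5, P3=2, P4=0, P5=4, P6=0, P7=8)
step 6: fire t0:  (P0=2, P1=4, P2=5, P3=2, P4=0, P5=4, P6=0, P7=8) → (P0=2, P1=7, P2=3, P3=2, P4=0, P5=2, P6=2, P7=8)
step 7: fire t3:  (P0=2, P1=7, P2=3, P3=2, P4=0, P5=2, P6=2, P7=8) → (P0=2, P1=7, P2=3, P3=2, P4=0, P5=2, P6=2, P7=11)
step 8: fire t3:  (P0=2, P1=7, P2=3, P3=2, P4=0, P5=2, P6=2, P7=11) → (P0=2, P1=7, P2=3, P3=2, P4=0, P5=2, P6=2, P7=14)

(P0=2, P1=7, P2=3, P3=2, P4=0, P5=2, P6=2, P7=14)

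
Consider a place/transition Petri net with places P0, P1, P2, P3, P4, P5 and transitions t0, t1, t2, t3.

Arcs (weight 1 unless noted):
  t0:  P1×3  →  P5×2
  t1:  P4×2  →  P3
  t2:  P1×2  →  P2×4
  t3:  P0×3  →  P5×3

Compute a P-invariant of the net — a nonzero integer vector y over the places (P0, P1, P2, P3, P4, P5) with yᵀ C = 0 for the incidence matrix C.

Incidence matrix C (rows=places, cols=transitions):
       t0   t1   t2   t3
   P0   0    0    0   -3
   P1  -3    0   -2    0
   P2   0    0    4    0
   P3   0    1    0    0
   P4   0   -2    0    0
   P5   2    0    0    3

Candidate y = [0, 0, 0, 2, 1, 0]; check y·C column-wise:
  col t0: 0·-3 + 2·0 + 1·0 + 0·2 = 0
  col t1: 2·1 + 1·-2 = 0
  col t2: 0·-2 + 0·4 + 2·0 + 1·0 = 0
  col t3: 0·-3 + 2·0 + 1·0 + 0·3 = 0

y = (P0:0, P1:0, P2:0, P3:2, P4:1, P5:0)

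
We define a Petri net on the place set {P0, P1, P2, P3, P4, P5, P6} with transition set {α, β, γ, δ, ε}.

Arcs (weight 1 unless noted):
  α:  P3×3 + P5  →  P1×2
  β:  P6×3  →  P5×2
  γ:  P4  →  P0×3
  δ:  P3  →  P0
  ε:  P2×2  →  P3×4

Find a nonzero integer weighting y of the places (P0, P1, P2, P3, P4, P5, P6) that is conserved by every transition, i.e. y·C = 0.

y = (P0:2, P1:3, P2:4, P3:2, P4:6, P5:0, P6:0)

Incidence matrix C (rows=places, cols=transitions):
        α    β    γ    δ    ε
   P0   0    0    3    1    0
   P1   2    0    0    0    0
   P2   0    0    0    0   -2
   P3  -3    0    0   -1    4
   P4   0    0   -1    0    0
   P5  -1    2    0    0    0
   P6   0   -3    0    0    0

Candidate y = [2, 3, 4, 2, 6, 0, 0]; check y·C column-wise:
  col α: 2·0 + 3·2 + 4·0 + 2·-3 + 6·0 + 0·-1 = 0
  col β: 2·0 + 3·0 + 4·0 + 2·0 + 6·0 + 0·2 + 0·-3 = 0
  col γ: 2·3 + 3·0 + 4·0 + 2·0 + 6·-1 = 0
  col δ: 2·1 + 3·0 + 4·0 + 2·-1 + 6·0 = 0
  col ε: 2·0 + 3·0 + 4·-2 + 2·4 + 6·0 = 0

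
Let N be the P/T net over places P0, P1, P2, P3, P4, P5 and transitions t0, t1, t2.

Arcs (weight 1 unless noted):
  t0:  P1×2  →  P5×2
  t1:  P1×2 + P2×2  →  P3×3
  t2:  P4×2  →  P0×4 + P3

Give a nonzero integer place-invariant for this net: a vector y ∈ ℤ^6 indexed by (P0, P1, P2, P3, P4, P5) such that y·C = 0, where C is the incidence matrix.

y = (P0:1, P1:0, P2:-6, P3:-4, P4:0, P5:0)

Incidence matrix C (rows=places, cols=transitions):
       t0   t1   t2
   P0   0    0    4
   P1  -2   -2    0
   P2   0   -2    0
   P3   0    3    1
   P4   0    0   -2
   P5   2    0    0

Candidate y = [1, 0, -6, -4, 0, 0]; check y·C column-wise:
  col t0: 1·0 + 0·-2 + -6·0 + -4·0 + 0·2 = 0
  col t1: 1·0 + 0·-2 + -6·-2 + -4·3 = 0
  col t2: 1·4 + -6·0 + -4·1 + 0·-2 = 0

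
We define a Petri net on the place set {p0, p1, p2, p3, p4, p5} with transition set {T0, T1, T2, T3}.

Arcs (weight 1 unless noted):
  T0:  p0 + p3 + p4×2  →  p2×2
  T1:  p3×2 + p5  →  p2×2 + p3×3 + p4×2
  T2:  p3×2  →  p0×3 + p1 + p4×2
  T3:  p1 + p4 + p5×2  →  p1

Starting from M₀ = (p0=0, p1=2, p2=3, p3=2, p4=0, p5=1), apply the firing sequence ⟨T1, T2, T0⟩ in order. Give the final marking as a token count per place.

(p0=2, p1=3, p2=7, p3=0, p4=2, p5=0)

step 1: fire T1:  (p0=0, p1=2, p2=3, p3=2, p4=0, p5=1) → (p0=0, p1=2, p2=5, p3=3, p4=2, p5=0)
step 2: fire T2:  (p0=0, p1=2, p2=5, p3=3, p4=2, p5=0) → (p0=3, p1=3, p2=5, p3=1, p4=4, p5=0)
step 3: fire T0:  (p0=3, p1=3, p2=5, p3=1, p4=4, p5=0) → (p0=2, p1=3, p2=7, p3=0, p4=2, p5=0)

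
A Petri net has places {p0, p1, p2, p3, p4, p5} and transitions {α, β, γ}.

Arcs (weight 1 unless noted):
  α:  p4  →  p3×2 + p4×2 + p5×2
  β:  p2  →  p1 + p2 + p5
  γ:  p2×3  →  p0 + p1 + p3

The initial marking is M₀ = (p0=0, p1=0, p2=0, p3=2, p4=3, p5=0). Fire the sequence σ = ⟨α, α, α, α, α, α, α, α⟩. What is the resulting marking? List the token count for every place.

step 1: fire α:  (p0=0, p1=0, p2=0, p3=2, p4=3, p5=0) → (p0=0, p1=0, p2=0, p3=4, p4=4, p5=2)
step 2: fire α:  (p0=0, p1=0, p2=0, p3=4, p4=4, p5=2) → (p0=0, p1=0, p2=0, p3=6, p4=5, p5=4)
step 3: fire α:  (p0=0, p1=0, p2=0, p3=6, p4=5, p5=4) → (p0=0, p1=0, p2=0, p3=8, p4=6, p5=6)
step 4: fire α:  (p0=0, p1=0, p2=0, p3=8, p4=6, p5=6) → (p0=0, p1=0, p2=0, p3=10, p4=7, p5=8)
step 5: fire α:  (p0=0, p1=0, p2=0, p3=10, p4=7, p5=8) → (p0=0, p1=0, p2=0, p3=12, p4=8, p5=10)
step 6: fire α:  (p0=0, p1=0, p2=0, p3=12, p4=8, p5=10) → (p0=0, p1=0, p2=0, p3=14, p4=9, p5=12)
step 7: fire α:  (p0=0, p1=0, p2=0, p3=14, p4=9, p5=12) → (p0=0, p1=0, p2=0, p3=16, p4=10, p5=14)
step 8: fire α:  (p0=0, p1=0, p2=0, p3=16, p4=10, p5=14) → (p0=0, p1=0, p2=0, p3=18, p4=11, p5=16)

(p0=0, p1=0, p2=0, p3=18, p4=11, p5=16)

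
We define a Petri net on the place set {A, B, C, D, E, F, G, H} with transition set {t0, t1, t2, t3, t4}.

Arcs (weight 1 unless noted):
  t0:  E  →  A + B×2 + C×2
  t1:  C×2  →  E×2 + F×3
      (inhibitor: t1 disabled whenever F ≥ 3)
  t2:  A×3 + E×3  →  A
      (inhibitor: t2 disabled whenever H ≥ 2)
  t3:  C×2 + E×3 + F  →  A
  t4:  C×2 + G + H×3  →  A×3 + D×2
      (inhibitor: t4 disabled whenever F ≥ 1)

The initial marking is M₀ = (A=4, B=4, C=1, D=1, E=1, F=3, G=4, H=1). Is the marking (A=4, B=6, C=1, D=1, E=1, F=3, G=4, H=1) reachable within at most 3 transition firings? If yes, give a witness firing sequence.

NO — not reachable within 3 firings

depth 0: 1 marking
depth 1: 2 markings reached so far
depth 2: 2 markings reached so far
(frontier empty at depth 2; search complete)
target is not among the 2 markings reachable within 3 steps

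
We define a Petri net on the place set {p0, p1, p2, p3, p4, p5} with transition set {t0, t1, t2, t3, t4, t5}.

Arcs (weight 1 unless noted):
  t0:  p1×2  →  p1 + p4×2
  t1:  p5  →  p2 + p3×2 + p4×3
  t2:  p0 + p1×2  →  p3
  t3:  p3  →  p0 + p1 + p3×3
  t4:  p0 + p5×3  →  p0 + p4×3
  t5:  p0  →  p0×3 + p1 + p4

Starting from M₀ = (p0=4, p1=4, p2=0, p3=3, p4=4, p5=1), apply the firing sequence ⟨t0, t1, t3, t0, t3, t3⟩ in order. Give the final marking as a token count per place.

step 1: fire t0:  (p0=4, p1=4, p2=0, p3=3, p4=4, p5=1) → (p0=4, p1=3, p2=0, p3=3, p4=6, p5=1)
step 2: fire t1:  (p0=4, p1=3, p2=0, p3=3, p4=6, p5=1) → (p0=4, p1=3, p2=1, p3=5, p4=9, p5=0)
step 3: fire t3:  (p0=4, p1=3, p2=1, p3=5, p4=9, p5=0) → (p0=5, p1=4, p2=1, p3=7, p4=9, p5=0)
step 4: fire t0:  (p0=5, p1=4, p2=1, p3=7, p4=9, p5=0) → (p0=5, p1=3, p2=1, p3=7, p4=11, p5=0)
step 5: fire t3:  (p0=5, p1=3, p2=1, p3=7, p4=11, p5=0) → (p0=6, p1=4, p2=1, p3=9, p4=11, p5=0)
step 6: fire t3:  (p0=6, p1=4, p2=1, p3=9, p4=11, p5=0) → (p0=7, p1=5, p2=1, p3=11, p4=11, p5=0)

(p0=7, p1=5, p2=1, p3=11, p4=11, p5=0)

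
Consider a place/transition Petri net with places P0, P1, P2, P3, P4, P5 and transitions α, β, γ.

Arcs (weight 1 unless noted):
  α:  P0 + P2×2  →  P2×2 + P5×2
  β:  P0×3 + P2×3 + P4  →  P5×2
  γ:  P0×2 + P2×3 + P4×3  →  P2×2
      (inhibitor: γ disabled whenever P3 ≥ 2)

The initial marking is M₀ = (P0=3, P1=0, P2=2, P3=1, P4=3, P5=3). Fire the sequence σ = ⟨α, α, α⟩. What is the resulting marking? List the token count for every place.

step 1: fire α:  (P0=3, P1=0, P2=2, P3=1, P4=3, P5=3) → (P0=2, P1=0, P2=2, P3=1, P4=3, P5=5)
step 2: fire α:  (P0=2, P1=0, P2=2, P3=1, P4=3, P5=5) → (P0=1, P1=0, P2=2, P3=1, P4=3, P5=7)
step 3: fire α:  (P0=1, P1=0, P2=2, P3=1, P4=3, P5=7) → (P0=0, P1=0, P2=2, P3=1, P4=3, P5=9)

(P0=0, P1=0, P2=2, P3=1, P4=3, P5=9)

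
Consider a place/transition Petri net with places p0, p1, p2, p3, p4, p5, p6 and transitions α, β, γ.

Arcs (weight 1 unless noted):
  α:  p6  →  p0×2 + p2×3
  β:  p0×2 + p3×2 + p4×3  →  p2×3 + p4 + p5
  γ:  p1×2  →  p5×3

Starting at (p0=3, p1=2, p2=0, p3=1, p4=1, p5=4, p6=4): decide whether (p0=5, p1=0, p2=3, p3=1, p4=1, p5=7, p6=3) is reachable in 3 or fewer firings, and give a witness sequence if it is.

step 1: fire α:  (p0=3, p1=2, p2=0, p3=1, p4=1, p5=4, p6=4) → (p0=5, p1=2, p2=3, p3=1, p4=1, p5=4, p6=3)
step 2: fire γ:  (p0=5, p1=2, p2=3, p3=1, p4=1, p5=4, p6=3) → (p0=5, p1=0, p2=3, p3=1, p4=1, p5=7, p6=3)

YES — reachable via ⟨α, γ⟩ (2 firings)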